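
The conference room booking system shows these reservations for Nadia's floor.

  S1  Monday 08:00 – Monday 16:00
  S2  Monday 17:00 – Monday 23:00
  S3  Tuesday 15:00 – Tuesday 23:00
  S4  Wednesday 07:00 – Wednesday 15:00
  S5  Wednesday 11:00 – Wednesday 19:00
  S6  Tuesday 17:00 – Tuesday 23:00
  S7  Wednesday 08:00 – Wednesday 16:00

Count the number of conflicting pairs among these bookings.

4

Sorted by start: S1, S2, S3, S6, S4, S7, S5.
S2 starts after S1 ends — done with S1.
S3 starts after S2 ends — done with S2.
S6 starts before S3 ends → S3 and S6 overlap.
S4 starts after S3 ends — done with S3.
S4 starts after S6 ends — done with S6.
S7 starts before S4 ends → S4 and S7 overlap.
S5 starts before S4 ends → S4 and S5 overlap.
S5 starts before S7 ends → S7 and S5 overlap.
Overlapping pairs: S3 & S6, S4 & S5, S4 & S7, S5 & S7 — 4 in total.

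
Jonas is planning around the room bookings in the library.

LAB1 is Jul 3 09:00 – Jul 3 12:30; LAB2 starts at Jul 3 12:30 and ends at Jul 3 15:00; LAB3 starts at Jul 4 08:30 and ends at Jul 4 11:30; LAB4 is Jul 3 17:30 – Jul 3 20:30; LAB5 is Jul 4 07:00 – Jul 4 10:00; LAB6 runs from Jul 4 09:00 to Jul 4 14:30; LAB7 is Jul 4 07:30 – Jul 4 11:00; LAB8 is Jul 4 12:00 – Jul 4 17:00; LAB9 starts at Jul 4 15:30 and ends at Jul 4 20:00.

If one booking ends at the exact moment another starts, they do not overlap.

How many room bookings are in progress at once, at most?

4

Walk through starts and ends in time order (an end at T is processed before a start at T):
Jul 3 09:00 start LAB1 → 1
Jul 3 12:30 end LAB1 → 0
Jul 3 12:30 start LAB2 → 1
Jul 3 15:00 end LAB2 → 0
Jul 3 17:30 start LAB4 → 1
Jul 3 20:30 end LAB4 → 0
Jul 4 07:00 start LAB5 → 1
Jul 4 07:30 start LAB7 → 2
Jul 4 08:30 start LAB3 → 3
Jul 4 09:00 start LAB6 → 4
Jul 4 10:00 end LAB5 → 3
Jul 4 11:00 end LAB7 → 2
Jul 4 11:30 end LAB3 → 1
Jul 4 12:00 start LAB8 → 2
Jul 4 14:30 end LAB6 → 1
Jul 4 15:30 start LAB9 → 2
Jul 4 17:00 end LAB8 → 1
Jul 4 20:00 end LAB9 → 0
Peak is 4, at Jul 4 09:00 (LAB3, LAB5, LAB6, LAB7).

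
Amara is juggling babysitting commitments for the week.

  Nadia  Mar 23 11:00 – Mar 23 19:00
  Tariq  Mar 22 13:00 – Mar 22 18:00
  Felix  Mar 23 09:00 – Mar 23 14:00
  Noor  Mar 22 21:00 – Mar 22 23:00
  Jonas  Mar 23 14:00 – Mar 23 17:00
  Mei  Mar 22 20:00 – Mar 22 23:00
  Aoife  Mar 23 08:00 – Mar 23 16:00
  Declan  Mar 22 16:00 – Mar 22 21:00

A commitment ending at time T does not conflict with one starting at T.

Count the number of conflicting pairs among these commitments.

Sorted by start: Tariq, Declan, Mei, Noor, Aoife, Felix, Nadia, Jonas.
Declan starts before Tariq ends → Tariq and Declan overlap.
Mei starts after Tariq ends, so nothing later overlaps Tariq either.
Mei starts before Declan ends → Declan and Mei overlap.
Noor starts exactly when Declan ends (back-to-back, no overlap), so nothing later overlaps Declan either.
Noor starts before Mei ends → Mei and Noor overlap.
Aoife starts after Mei ends, so nothing later overlaps Mei either.
Aoife starts after Noor ends, so nothing later overlaps Noor either.
Felix starts before Aoife ends → Aoife and Felix overlap.
Nadia starts before Aoife ends → Aoife and Nadia overlap.
Jonas starts before Aoife ends → Aoife and Jonas overlap.
Nadia starts before Felix ends → Felix and Nadia overlap.
Jonas starts exactly when Felix ends (back-to-back, no overlap).
Jonas starts before Nadia ends → Nadia and Jonas overlap.
Overlapping pairs: Aoife & Felix, Aoife & Jonas, Aoife & Nadia, Declan & Mei, Declan & Tariq, Felix & Nadia, Jonas & Nadia, Mei & Noor — 8 in total.

8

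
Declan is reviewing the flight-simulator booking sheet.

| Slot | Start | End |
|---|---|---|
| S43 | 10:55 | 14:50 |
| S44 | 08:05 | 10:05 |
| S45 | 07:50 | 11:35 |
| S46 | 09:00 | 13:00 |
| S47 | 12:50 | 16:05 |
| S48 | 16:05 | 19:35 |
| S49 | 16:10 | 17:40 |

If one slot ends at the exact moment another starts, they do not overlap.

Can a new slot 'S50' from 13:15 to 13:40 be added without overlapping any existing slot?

No — it overlaps S43, S47

S45: ends 11:35 at or before S50 starts 13:15 → clear.
S44: ends 10:05 at or before S50 starts 13:15 → clear.
S46: ends 13:00 at or before S50 starts 13:15 → clear.
S43: starts 10:55 before S50 ends 13:40, and ends 14:50 after S50 starts 13:15 → overlap.
S47: starts 12:50 before S50 ends 13:40, and ends 16:05 after S50 starts 13:15 → overlap.
S48: starts 16:05 at or after S50 ends 13:40 → clear.
S49: starts 16:10 at or after S50 ends 13:40 → clear.
S50 overlaps S43, S47.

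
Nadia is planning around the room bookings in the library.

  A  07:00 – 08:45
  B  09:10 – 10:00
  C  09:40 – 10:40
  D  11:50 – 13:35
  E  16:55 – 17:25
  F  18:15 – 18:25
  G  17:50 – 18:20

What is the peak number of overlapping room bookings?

Sort all start/end points and keep a running count:
07:00 start A → 1
08:45 end A → 0
09:10 start B → 1
09:40 start C → 2
10:00 end B → 1
10:40 end C → 0
11:50 start D → 1
13:35 end D → 0
16:55 start E → 1
17:25 end E → 0
17:50 start G → 1
18:15 start F → 2
18:20 end G → 1
18:25 end F → 0
Peak is 2, at 09:40 (B, C).

2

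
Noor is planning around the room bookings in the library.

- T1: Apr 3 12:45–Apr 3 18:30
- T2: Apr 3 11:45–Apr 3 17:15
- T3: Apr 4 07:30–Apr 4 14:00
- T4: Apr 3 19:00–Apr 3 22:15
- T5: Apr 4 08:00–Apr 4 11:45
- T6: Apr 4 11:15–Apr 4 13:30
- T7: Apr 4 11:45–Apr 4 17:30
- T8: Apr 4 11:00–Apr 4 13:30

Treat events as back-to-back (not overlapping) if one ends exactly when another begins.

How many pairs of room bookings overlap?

10

Sorted by start: T2, T1, T4, T3, T5, T8, T6, T7.
T1 starts before T2 ends → T2 and T1 overlap.
T4 starts after T2 ends, so T2 has no further overlaps.
T4 starts after T1 ends, so T1 has no further overlaps.
T3 starts after T4 ends, so T4 has no further overlaps.
T5 starts before T3 ends → T3 and T5 overlap.
T8 starts before T3 ends → T3 and T8 overlap.
T6 starts before T3 ends → T3 and T6 overlap.
T7 starts before T3 ends → T3 and T7 overlap.
T8 starts before T5 ends → T5 and T8 overlap.
T6 starts before T5 ends → T5 and T6 overlap.
T7 starts exactly when T5 ends (back-to-back, no overlap).
T6 starts before T8 ends → T8 and T6 overlap.
T7 starts before T8 ends → T8 and T7 overlap.
T7 starts before T6 ends → T6 and T7 overlap.
Overlapping pairs: T1 & T2, T3 & T5, T3 & T6, T3 & T7, T3 & T8, T5 & T6, T5 & T8, T6 & T7, T6 & T8, T7 & T8 — 10 in total.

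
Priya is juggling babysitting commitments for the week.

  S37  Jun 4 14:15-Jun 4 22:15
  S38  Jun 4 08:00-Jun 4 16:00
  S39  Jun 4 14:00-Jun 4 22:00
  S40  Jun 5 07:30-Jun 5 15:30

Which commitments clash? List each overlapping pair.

S37 & S38, S37 & S39, S38 & S39

Sorted by start: S38, S39, S37, S40.
S39 starts before S38 ends → S38 and S39 overlap.
S37 starts before S38 ends → S38 and S37 overlap.
S40 starts after S38 ends.
S37 starts before S39 ends → S39 and S37 overlap.
S40 starts after S39 ends.
S40 starts after S37 ends.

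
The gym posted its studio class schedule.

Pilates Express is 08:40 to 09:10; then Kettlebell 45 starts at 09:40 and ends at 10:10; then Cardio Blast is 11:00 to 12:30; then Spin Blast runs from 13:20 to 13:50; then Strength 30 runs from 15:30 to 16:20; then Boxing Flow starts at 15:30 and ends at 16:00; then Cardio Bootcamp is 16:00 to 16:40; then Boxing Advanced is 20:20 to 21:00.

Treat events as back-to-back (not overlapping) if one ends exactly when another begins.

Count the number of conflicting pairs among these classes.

Two intervals overlap when each starts before the other ends.
Sorted by start: Pilates Express, Kettlebell 45, Cardio Blast, Spin Blast, Strength 30, Boxing Flow, Cardio Bootcamp, Boxing Advanced.
Kettlebell 45 starts after Pilates Express ends, so Pilates Express has no further overlaps.
Cardio Blast starts after Kettlebell 45 ends, so Kettlebell 45 has no further overlaps.
Spin Blast starts after Cardio Blast ends, so Cardio Blast has no further overlaps.
Strength 30 starts after Spin Blast ends, so Spin Blast has no further overlaps.
Boxing Flow starts before Strength 30 ends → Strength 30 and Boxing Flow overlap.
Cardio Bootcamp starts before Strength 30 ends → Strength 30 and Cardio Bootcamp overlap.
Boxing Advanced starts after Strength 30 ends.
Cardio Bootcamp starts exactly when Boxing Flow ends (back-to-back, no overlap), so Boxing Flow has no further overlaps.
Boxing Advanced starts after Cardio Bootcamp ends.
Overlapping pairs: Boxing Flow & Strength 30, Cardio Bootcamp & Strength 30 — 2 in total.

2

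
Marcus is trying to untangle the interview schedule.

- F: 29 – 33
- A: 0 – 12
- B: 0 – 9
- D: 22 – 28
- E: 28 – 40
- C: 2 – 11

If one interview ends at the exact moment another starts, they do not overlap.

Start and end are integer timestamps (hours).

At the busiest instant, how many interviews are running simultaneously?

3

Sort all start/end points and keep a running count:
0 start A → 1
0 start B → 2
2 start C → 3
9 end B → 2
11 end C → 1
12 end A → 0
22 start D → 1
28 end D → 0
28 start E → 1
29 start F → 2
33 end F → 1
40 end E → 0
Peak is 3, at 2 (A, B, C).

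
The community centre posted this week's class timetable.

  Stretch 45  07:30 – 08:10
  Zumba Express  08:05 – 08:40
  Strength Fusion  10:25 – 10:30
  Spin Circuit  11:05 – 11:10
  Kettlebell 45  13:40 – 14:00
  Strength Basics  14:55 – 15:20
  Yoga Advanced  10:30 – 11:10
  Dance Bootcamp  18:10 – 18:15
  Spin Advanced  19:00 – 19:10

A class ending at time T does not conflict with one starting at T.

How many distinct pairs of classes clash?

Sorted by start: Stretch 45, Zumba Express, Strength Fusion, Yoga Advanced, Spin Circuit, Kettlebell 45, Strength Basics, Dance Bootcamp, Spin Advanced.
Zumba Express starts before Stretch 45 ends → Stretch 45 and Zumba Express overlap.
Strength Fusion starts after Stretch 45 ends — done with Stretch 45.
Strength Fusion starts after Zumba Express ends — done with Zumba Express.
Yoga Advanced starts exactly when Strength Fusion ends (back-to-back, no overlap) — done with Strength Fusion.
Spin Circuit starts before Yoga Advanced ends → Yoga Advanced and Spin Circuit overlap.
Kettlebell 45 starts after Yoga Advanced ends — done with Yoga Advanced.
Kettlebell 45 starts after Spin Circuit ends — done with Spin Circuit.
Strength Basics starts after Kettlebell 45 ends — done with Kettlebell 45.
Dance Bootcamp starts after Strength Basics ends — done with Strength Basics.
Spin Advanced starts after Dance Bootcamp ends.
Overlapping pairs: Spin Circuit & Yoga Advanced, Stretch 45 & Zumba Express — 2 in total.

2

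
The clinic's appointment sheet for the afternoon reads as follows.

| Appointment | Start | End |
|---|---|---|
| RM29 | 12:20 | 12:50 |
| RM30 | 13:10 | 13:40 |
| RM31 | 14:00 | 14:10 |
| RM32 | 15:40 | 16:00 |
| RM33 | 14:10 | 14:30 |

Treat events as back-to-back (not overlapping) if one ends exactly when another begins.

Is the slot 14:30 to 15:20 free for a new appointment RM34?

Yes — the slot is free

RM29: ends 12:50 at or before RM34 starts 14:30 → clear.
RM30: ends 13:40 at or before RM34 starts 14:30 → clear.
RM31: ends 14:10 at or before RM34 starts 14:30 → clear.
RM33: ends 14:30 at or before RM34 starts 14:30 → clear.
RM32: starts 15:40 at or after RM34 ends 15:20 → clear.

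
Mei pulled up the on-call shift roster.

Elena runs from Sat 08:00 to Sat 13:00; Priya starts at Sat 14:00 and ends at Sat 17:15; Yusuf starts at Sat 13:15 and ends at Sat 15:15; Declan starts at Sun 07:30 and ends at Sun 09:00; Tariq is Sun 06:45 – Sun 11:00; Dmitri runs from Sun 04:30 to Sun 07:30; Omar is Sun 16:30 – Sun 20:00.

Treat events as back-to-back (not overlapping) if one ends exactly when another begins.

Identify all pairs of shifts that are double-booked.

Declan & Tariq, Dmitri & Tariq, Priya & Yusuf

Sorted by start: Elena, Yusuf, Priya, Dmitri, Tariq, Declan, Omar.
Yusuf starts after Elena ends, so nothing later overlaps Elena either.
Priya starts before Yusuf ends → Yusuf and Priya overlap.
Dmitri starts after Yusuf ends, so nothing later overlaps Yusuf either.
Dmitri starts after Priya ends, so nothing later overlaps Priya either.
Tariq starts before Dmitri ends → Dmitri and Tariq overlap.
Declan starts exactly when Dmitri ends (back-to-back, no overlap), so nothing later overlaps Dmitri either.
Declan starts before Tariq ends → Tariq and Declan overlap.
Omar starts after Tariq ends.
Omar starts after Declan ends.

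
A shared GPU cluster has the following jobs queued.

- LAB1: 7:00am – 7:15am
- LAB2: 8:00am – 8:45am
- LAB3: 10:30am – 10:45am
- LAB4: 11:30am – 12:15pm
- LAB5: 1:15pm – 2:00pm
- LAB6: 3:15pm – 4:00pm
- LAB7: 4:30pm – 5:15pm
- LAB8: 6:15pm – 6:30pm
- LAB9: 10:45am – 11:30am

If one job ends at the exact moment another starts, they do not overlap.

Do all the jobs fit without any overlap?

Sorted by start: LAB1, LAB2, LAB3, LAB9, LAB4, LAB5, LAB6, LAB7, LAB8.
LAB2 starts after LAB1 ends, so LAB1 has no further overlaps.
LAB3 starts after LAB2 ends, so LAB2 has no further overlaps.
LAB9 starts exactly when LAB3 ends (back-to-back, no overlap), so LAB3 has no further overlaps.
LAB4 starts exactly when LAB9 ends (back-to-back, no overlap), so LAB9 has no further overlaps.
LAB5 starts after LAB4 ends, so LAB4 has no further overlaps.
LAB6 starts after LAB5 ends, so LAB5 has no further overlaps.
LAB7 starts after LAB6 ends, so LAB6 has no further overlaps.
LAB8 starts after LAB7 ends.
Every pair is clear; the schedule has no overlaps.

Yes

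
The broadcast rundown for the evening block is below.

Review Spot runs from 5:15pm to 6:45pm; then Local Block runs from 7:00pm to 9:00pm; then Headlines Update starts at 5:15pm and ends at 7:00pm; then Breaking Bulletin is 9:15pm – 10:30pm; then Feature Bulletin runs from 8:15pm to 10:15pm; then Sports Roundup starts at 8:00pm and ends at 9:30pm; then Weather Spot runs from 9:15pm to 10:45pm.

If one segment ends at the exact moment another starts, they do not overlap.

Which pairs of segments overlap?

Sorted by start: Review Spot, Headlines Update, Local Block, Sports Roundup, Feature Bulletin, Breaking Bulletin, Weather Spot.
Headlines Update starts before Review Spot ends → Review Spot and Headlines Update overlap.
Local Block starts after Review Spot ends, so nothing later overlaps Review Spot either.
Local Block starts exactly when Headlines Update ends (back-to-back, no overlap), so nothing later overlaps Headlines Update either.
Sports Roundup starts before Local Block ends → Local Block and Sports Roundup overlap.
Feature Bulletin starts before Local Block ends → Local Block and Feature Bulletin overlap.
Breaking Bulletin starts after Local Block ends, so nothing later overlaps Local Block either.
Feature Bulletin starts before Sports Roundup ends → Sports Roundup and Feature Bulletin overlap.
Breaking Bulletin starts before Sports Roundup ends → Sports Roundup and Breaking Bulletin overlap.
Weather Spot starts before Sports Roundup ends → Sports Roundup and Weather Spot overlap.
Breaking Bulletin starts before Feature Bulletin ends → Feature Bulletin and Breaking Bulletin overlap.
Weather Spot starts before Feature Bulletin ends → Feature Bulletin and Weather Spot overlap.
Weather Spot starts before Breaking Bulletin ends → Breaking Bulletin and Weather Spot overlap.

Breaking Bulletin & Feature Bulletin, Breaking Bulletin & Sports Roundup, Breaking Bulletin & Weather Spot, Feature Bulletin & Local Block, Feature Bulletin & Sports Roundup, Feature Bulletin & Weather Spot, Headlines Update & Review Spot, Local Block & Sports Roundup, Sports Roundup & Weather Spot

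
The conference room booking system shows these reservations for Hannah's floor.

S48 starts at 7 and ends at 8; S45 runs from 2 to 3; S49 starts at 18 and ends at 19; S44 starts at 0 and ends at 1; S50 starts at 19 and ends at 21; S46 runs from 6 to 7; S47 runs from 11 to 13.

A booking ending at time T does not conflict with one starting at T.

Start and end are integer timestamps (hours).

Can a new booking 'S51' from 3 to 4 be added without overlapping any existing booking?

S44: ends 1 at or before S51 starts 3 → clear.
S45: ends 3 at or before S51 starts 3 → clear.
S46: starts 6 at or after S51 ends 4 → clear.
S48: starts 7 at or after S51 ends 4 → clear.
S47: starts 11 at or after S51 ends 4 → clear.
S49: starts 18 at or after S51 ends 4 → clear.
S50: starts 19 at or after S51 ends 4 → clear.

Yes — the slot is free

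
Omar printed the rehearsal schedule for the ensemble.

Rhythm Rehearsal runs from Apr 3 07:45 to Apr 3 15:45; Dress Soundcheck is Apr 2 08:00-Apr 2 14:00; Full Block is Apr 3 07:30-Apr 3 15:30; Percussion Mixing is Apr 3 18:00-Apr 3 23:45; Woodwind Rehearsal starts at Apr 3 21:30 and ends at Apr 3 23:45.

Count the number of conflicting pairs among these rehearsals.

Check each pair: they overlap iff neither finishes before the other starts.
Sorted by start: Dress Soundcheck, Full Block, Rhythm Rehearsal, Percussion Mixing, Woodwind Rehearsal.
Full Block starts after Dress Soundcheck ends, so Dress Soundcheck has no further overlaps.
Rhythm Rehearsal starts before Full Block ends → Full Block and Rhythm Rehearsal overlap.
Percussion Mixing starts after Full Block ends, so Full Block has no further overlaps.
Percussion Mixing starts after Rhythm Rehearsal ends, so Rhythm Rehearsal has no further overlaps.
Woodwind Rehearsal starts before Percussion Mixing ends → Percussion Mixing and Woodwind Rehearsal overlap.
Overlapping pairs: Full Block & Rhythm Rehearsal, Percussion Mixing & Woodwind Rehearsal — 2 in total.

2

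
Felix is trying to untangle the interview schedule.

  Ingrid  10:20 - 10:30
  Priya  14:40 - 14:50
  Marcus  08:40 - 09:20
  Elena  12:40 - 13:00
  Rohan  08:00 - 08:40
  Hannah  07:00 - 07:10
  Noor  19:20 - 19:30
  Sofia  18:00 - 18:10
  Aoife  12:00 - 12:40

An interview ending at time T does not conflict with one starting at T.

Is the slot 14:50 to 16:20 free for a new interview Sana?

Hannah: ends 07:10 at or before Sana starts 14:50 → clear.
Rohan: ends 08:40 at or before Sana starts 14:50 → clear.
Marcus: ends 09:20 at or before Sana starts 14:50 → clear.
Ingrid: ends 10:30 at or before Sana starts 14:50 → clear.
Aoife: ends 12:40 at or before Sana starts 14:50 → clear.
Elena: ends 13:00 at or before Sana starts 14:50 → clear.
Priya: ends 14:50 at or before Sana starts 14:50 → clear.
Sofia: starts 18:00 at or after Sana ends 16:20 → clear.
Noor: starts 19:20 at or after Sana ends 16:20 → clear.

Yes — the slot is free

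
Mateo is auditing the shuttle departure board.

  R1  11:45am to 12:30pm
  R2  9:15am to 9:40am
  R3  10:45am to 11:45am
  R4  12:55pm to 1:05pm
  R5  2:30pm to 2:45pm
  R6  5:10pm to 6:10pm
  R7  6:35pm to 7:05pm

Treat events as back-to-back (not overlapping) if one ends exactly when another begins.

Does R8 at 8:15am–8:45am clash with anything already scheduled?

R2: starts 9:15am at or after R8 ends 8:45am → clear.
R3: starts 10:45am at or after R8 ends 8:45am → clear.
R1: starts 11:45am at or after R8 ends 8:45am → clear.
R4: starts 12:55pm at or after R8 ends 8:45am → clear.
R5: starts 2:30pm at or after R8 ends 8:45am → clear.
R6: starts 5:10pm at or after R8 ends 8:45am → clear.
R7: starts 6:35pm at or after R8 ends 8:45am → clear.

No — it doesn't clash with anything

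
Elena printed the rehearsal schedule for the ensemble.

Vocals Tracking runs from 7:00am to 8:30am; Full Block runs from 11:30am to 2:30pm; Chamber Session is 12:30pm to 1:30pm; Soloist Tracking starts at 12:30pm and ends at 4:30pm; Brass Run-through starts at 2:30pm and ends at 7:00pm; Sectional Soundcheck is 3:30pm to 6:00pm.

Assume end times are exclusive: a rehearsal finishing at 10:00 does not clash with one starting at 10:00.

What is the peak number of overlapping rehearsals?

Walk through starts and ends in time order (an end at T is processed before a start at T):
7:00am start Vocals Tracking → 1
8:30am end Vocals Tracking → 0
11:30am start Full Block → 1
12:30pm start Chamber Session → 2
12:30pm start Soloist Tracking → 3
1:30pm end Chamber Session → 2
2:30pm end Full Block → 1
2:30pm start Brass Run-through → 2
3:30pm start Sectional Soundcheck → 3
4:30pm end Soloist Tracking → 2
6:00pm end Sectional Soundcheck → 1
7:00pm end Brass Run-through → 0
Peak is 3, at 12:30pm (Chamber Session, Full Block, Soloist Tracking).

3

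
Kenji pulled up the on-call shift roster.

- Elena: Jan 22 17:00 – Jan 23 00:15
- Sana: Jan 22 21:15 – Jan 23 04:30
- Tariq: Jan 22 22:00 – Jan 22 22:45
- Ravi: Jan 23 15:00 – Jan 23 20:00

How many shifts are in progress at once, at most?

3

Walk through starts and ends in time order (an end at T is processed before a start at T):
Jan 22 17:00 start Elena → 1
Jan 22 21:15 start Sana → 2
Jan 22 22:00 start Tariq → 3
Jan 22 22:45 end Tariq → 2
Jan 23 00:15 end Elena → 1
Jan 23 04:30 end Sana → 0
Jan 23 15:00 start Ravi → 1
Jan 23 20:00 end Ravi → 0
Peak is 3, at Jan 22 22:00 (Elena, Sana, Tariq).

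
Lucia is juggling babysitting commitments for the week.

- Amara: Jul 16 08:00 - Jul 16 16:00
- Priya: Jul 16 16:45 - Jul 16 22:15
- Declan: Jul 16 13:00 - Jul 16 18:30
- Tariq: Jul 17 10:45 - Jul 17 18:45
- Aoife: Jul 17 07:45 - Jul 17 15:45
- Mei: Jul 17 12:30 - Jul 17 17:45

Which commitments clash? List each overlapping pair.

Check each pair: they overlap iff neither finishes before the other starts.
Sorted by start: Amara, Declan, Priya, Aoife, Tariq, Mei.
Declan starts before Amara ends → Amara and Declan overlap.
Priya starts after Amara ends; Amara is clear from here.
Priya starts before Declan ends → Declan and Priya overlap.
Aoife starts after Declan ends; Declan is clear from here.
Aoife starts after Priya ends; Priya is clear from here.
Tariq starts before Aoife ends → Aoife and Tariq overlap.
Mei starts before Aoife ends → Aoife and Mei overlap.
Mei starts before Tariq ends → Tariq and Mei overlap.

Amara & Declan, Aoife & Mei, Aoife & Tariq, Declan & Priya, Mei & Tariq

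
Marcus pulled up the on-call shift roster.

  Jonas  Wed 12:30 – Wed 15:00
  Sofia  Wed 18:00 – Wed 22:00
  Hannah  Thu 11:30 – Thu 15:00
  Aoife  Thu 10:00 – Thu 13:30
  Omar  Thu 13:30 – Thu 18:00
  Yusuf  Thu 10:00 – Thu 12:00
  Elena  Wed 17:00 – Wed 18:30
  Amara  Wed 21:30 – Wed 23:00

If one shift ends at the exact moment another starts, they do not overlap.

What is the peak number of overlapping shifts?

Sort all start/end points and keep a running count:
Wed 12:30 start Jonas → 1
Wed 15:00 end Jonas → 0
Wed 17:00 start Elena → 1
Wed 18:00 start Sofia → 2
Wed 18:30 end Elena → 1
Wed 21:30 start Amara → 2
Wed 22:00 end Sofia → 1
Wed 23:00 end Amara → 0
Thu 10:00 start Aoife → 1
Thu 10:00 start Yusuf → 2
Thu 11:30 start Hannah → 3
Thu 12:00 end Yusuf → 2
Thu 13:30 end Aoife → 1
Thu 13:30 start Omar → 2
Thu 15:00 end Hannah → 1
Thu 18:00 end Omar → 0
Peak is 3, at Thu 11:30 (Aoife, Hannah, Yusuf).

3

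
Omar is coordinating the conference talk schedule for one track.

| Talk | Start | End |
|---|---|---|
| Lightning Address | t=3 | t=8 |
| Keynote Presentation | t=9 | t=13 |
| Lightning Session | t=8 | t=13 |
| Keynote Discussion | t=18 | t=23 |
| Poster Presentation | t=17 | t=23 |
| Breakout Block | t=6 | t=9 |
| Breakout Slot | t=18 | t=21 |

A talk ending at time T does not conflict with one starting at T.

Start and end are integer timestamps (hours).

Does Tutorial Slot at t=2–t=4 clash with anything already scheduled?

Lightning Address: starts t=3 before Tutorial Slot ends t=4, and ends t=8 after Tutorial Slot starts t=2 → overlap.
Breakout Block: starts t=6 at or after Tutorial Slot ends t=4 → clear.
Lightning Session: starts t=8 at or after Tutorial Slot ends t=4 → clear.
Keynote Presentation: starts t=9 at or after Tutorial Slot ends t=4 → clear.
Poster Presentation: starts t=17 at or after Tutorial Slot ends t=4 → clear.
Breakout Slot: starts t=18 at or after Tutorial Slot ends t=4 → clear.
Keynote Discussion: starts t=18 at or after Tutorial Slot ends t=4 → clear.
Tutorial Slot overlaps Lightning Address.

Yes — it overlaps Lightning Address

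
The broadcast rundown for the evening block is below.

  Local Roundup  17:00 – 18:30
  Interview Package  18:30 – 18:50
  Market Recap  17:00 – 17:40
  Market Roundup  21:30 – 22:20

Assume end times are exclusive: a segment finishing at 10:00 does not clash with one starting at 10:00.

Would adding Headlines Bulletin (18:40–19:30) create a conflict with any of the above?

Market Recap: ends 17:40 at or before Headlines Bulletin starts 18:40 → clear.
Local Roundup: ends 18:30 at or before Headlines Bulletin starts 18:40 → clear.
Interview Package: starts 18:30 before Headlines Bulletin ends 19:30, and ends 18:50 after Headlines Bulletin starts 18:40 → overlap.
Market Roundup: starts 21:30 at or after Headlines Bulletin ends 19:30 → clear.
Headlines Bulletin overlaps Interview Package.

Yes — it overlaps Interview Package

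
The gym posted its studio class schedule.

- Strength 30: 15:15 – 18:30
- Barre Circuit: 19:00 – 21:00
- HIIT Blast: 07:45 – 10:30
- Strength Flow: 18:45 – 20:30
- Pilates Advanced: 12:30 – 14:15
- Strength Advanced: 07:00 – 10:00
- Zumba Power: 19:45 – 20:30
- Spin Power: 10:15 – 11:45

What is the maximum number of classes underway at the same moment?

3

Sort all start/end points and keep a running count:
07:00 start Strength Advanced → 1
07:45 start HIIT Blast → 2
10:00 end Strength Advanced → 1
10:15 start Spin Power → 2
10:30 end HIIT Blast → 1
11:45 end Spin Power → 0
12:30 start Pilates Advanced → 1
14:15 end Pilates Advanced → 0
15:15 start Strength 30 → 1
18:30 end Strength 30 → 0
18:45 start Strength Flow → 1
19:00 start Barre Circuit → 2
19:45 start Zumba Power → 3
20:30 end Strength Flow → 2
20:30 end Zumba Power → 1
21:00 end Barre Circuit → 0
Peak is 3, at 19:45 (Barre Circuit, Strength Flow, Zumba Power).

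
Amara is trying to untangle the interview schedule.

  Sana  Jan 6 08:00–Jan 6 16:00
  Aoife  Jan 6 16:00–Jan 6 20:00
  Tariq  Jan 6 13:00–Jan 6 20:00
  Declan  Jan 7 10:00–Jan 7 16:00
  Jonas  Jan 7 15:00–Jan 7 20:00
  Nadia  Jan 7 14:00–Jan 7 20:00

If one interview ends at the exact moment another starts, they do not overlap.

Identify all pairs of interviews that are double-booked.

Check each pair: they overlap iff neither finishes before the other starts.
Sorted by start: Sana, Tariq, Aoife, Declan, Nadia, Jonas.
Tariq starts before Sana ends → Sana and Tariq overlap.
Aoife starts exactly when Sana ends (back-to-back, no overlap), so nothing later overlaps Sana either.
Aoife starts before Tariq ends → Tariq and Aoife overlap.
Declan starts after Tariq ends, so nothing later overlaps Tariq either.
Declan starts after Aoife ends, so nothing later overlaps Aoife either.
Nadia starts before Declan ends → Declan and Nadia overlap.
Jonas starts before Declan ends → Declan and Jonas overlap.
Jonas starts before Nadia ends → Nadia and Jonas overlap.

Aoife & Tariq, Declan & Jonas, Declan & Nadia, Jonas & Nadia, Sana & Tariq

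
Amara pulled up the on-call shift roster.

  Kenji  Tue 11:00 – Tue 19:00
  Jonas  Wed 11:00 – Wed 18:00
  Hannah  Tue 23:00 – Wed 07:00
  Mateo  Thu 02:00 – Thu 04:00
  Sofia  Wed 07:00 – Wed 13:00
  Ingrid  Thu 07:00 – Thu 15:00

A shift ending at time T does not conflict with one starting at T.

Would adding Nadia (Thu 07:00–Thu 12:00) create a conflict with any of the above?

Yes — it overlaps Ingrid

Kenji: ends Tue 19:00 at or before Nadia starts Thu 07:00 → clear.
Hannah: ends Wed 07:00 at or before Nadia starts Thu 07:00 → clear.
Sofia: ends Wed 13:00 at or before Nadia starts Thu 07:00 → clear.
Jonas: ends Wed 18:00 at or before Nadia starts Thu 07:00 → clear.
Mateo: ends Thu 04:00 at or before Nadia starts Thu 07:00 → clear.
Ingrid: starts Thu 07:00 before Nadia ends Thu 12:00, and ends Thu 15:00 after Nadia starts Thu 07:00 → overlap.
Nadia overlaps Ingrid.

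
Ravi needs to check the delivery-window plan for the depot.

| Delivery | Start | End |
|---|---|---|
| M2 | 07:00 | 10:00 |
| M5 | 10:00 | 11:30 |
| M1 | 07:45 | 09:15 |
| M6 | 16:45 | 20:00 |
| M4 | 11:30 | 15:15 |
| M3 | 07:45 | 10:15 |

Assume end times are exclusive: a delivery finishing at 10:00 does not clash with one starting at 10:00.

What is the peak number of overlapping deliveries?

3

Sort all start/end points and keep a running count:
07:00 start M2 → 1
07:45 start M1 → 2
07:45 start M3 → 3
09:15 end M1 → 2
10:00 end M2 → 1
10:00 start M5 → 2
10:15 end M3 → 1
11:30 end M5 → 0
11:30 start M4 → 1
15:15 end M4 → 0
16:45 start M6 → 1
20:00 end M6 → 0
Peak is 3, at 07:45 (M1, M2, M3).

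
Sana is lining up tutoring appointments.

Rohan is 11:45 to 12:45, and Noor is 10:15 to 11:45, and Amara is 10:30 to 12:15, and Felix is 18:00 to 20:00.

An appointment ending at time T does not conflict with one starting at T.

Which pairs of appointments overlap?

Amara & Noor, Amara & Rohan

Sorted by start: Noor, Amara, Rohan, Felix.
Amara starts before Noor ends → Noor and Amara overlap.
Rohan starts exactly when Noor ends (back-to-back, no overlap), so Noor has no further overlaps.
Rohan starts before Amara ends → Amara and Rohan overlap.
Felix starts after Amara ends.
Felix starts after Rohan ends.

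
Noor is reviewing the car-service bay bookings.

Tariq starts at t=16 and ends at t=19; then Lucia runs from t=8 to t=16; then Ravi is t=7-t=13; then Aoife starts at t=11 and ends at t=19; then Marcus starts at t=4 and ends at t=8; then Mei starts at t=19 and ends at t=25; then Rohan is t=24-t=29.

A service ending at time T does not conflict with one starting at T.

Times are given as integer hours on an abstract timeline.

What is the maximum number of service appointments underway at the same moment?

Walk through starts and ends in time order (an end at T is processed before a start at T):
t=4 start Marcus → 1
t=7 start Ravi → 2
t=8 end Marcus → 1
t=8 start Lucia → 2
t=11 start Aoife → 3
t=13 end Ravi → 2
t=16 end Lucia → 1
t=16 start Tariq → 2
t=19 end Aoife → 1
t=19 end Tariq → 0
t=19 start Mei → 1
t=24 start Rohan → 2
t=25 end Mei → 1
t=29 end Rohan → 0
Peak is 3, at t=11 (Aoife, Lucia, Ravi).

3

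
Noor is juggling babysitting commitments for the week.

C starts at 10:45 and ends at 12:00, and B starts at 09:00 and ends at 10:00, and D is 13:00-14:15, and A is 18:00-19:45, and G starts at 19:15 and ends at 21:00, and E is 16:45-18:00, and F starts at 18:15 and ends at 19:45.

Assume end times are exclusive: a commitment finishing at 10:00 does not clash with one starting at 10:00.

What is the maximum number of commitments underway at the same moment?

3

Walk through starts and ends in time order (an end at T is processed before a start at T):
09:00 start B → 1
10:00 end B → 0
10:45 start C → 1
12:00 end C → 0
13:00 start D → 1
14:15 end D → 0
16:45 start E → 1
18:00 end E → 0
18:00 start A → 1
18:15 start F → 2
19:15 start G → 3
19:45 end A → 2
19:45 end F → 1
21:00 end G → 0
Peak is 3, at 19:15 (A, F, G).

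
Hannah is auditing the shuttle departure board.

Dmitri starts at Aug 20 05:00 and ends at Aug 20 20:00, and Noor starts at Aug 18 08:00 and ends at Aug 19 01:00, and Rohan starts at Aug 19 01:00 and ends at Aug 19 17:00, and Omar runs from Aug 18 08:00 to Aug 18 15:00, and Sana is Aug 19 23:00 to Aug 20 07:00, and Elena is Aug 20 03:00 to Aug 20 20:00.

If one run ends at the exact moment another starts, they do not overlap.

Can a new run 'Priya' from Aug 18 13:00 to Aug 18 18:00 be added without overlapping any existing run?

No — it overlaps Noor, Omar

Noor: starts Aug 18 08:00 before Priya ends Aug 18 18:00, and ends Aug 19 01:00 after Priya starts Aug 18 13:00 → overlap.
Omar: starts Aug 18 08:00 before Priya ends Aug 18 18:00, and ends Aug 18 15:00 after Priya starts Aug 18 13:00 → overlap.
Rohan: starts Aug 19 01:00 at or after Priya ends Aug 18 18:00 → clear.
Sana: starts Aug 19 23:00 at or after Priya ends Aug 18 18:00 → clear.
Elena: starts Aug 20 03:00 at or after Priya ends Aug 18 18:00 → clear.
Dmitri: starts Aug 20 05:00 at or after Priya ends Aug 18 18:00 → clear.
Priya overlaps Noor, Omar.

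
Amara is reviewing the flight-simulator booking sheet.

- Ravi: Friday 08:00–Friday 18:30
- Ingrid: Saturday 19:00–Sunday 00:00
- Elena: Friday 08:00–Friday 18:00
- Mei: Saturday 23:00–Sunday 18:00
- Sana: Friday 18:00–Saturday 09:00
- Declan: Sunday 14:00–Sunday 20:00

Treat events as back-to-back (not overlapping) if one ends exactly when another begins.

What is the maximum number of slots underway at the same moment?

Sort all start/end points and keep a running count:
Friday 08:00 start Elena → 1
Friday 08:00 start Ravi → 2
Friday 18:00 end Elena → 1
Friday 18:00 start Sana → 2
Friday 18:30 end Ravi → 1
Saturday 09:00 end Sana → 0
Saturday 19:00 start Ingrid → 1
Saturday 23:00 start Mei → 2
Sunday 00:00 end Ingrid → 1
Sunday 14:00 start Declan → 2
Sunday 18:00 end Mei → 1
Sunday 20:00 end Declan → 0
Peak is 2, at Friday 08:00 (Elena, Ravi).

2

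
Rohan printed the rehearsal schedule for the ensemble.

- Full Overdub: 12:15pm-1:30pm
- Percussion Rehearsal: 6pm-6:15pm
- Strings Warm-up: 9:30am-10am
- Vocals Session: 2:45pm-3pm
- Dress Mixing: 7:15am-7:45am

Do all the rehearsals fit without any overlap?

Two intervals overlap when each starts before the other ends.
Sorted by start: Dress Mixing, Strings Warm-up, Full Overdub, Vocals Session, Percussion Rehearsal.
Strings Warm-up starts after Dress Mixing ends — done with Dress Mixing.
Full Overdub starts after Strings Warm-up ends — done with Strings Warm-up.
Vocals Session starts after Full Overdub ends — done with Full Overdub.
Percussion Rehearsal starts after Vocals Session ends.
Every pair is clear; the schedule has no overlaps.

Yes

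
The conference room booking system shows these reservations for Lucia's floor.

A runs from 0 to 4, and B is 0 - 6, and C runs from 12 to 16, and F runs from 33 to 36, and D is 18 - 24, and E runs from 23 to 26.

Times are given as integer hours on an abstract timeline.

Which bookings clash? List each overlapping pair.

Sorted by start: A, B, C, D, E, F.
B starts before A ends → A and B overlap.
C starts after A ends, so A has no further overlaps.
C starts after B ends, so B has no further overlaps.
D starts after C ends, so C has no further overlaps.
E starts before D ends → D and E overlap.
F starts after D ends.
F starts after E ends.

A & B, D & E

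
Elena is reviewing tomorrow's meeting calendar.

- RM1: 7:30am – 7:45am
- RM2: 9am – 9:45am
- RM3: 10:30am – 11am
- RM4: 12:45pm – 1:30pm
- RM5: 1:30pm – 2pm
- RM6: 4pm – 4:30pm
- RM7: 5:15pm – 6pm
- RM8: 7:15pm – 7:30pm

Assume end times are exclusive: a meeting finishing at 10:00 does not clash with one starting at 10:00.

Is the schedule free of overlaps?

Check each pair: they overlap iff neither finishes before the other starts.
Sorted by start: RM1, RM2, RM3, RM4, RM5, RM6, RM7, RM8.
RM2 starts after RM1 ends, so RM1 has no further overlaps.
RM3 starts after RM2 ends, so RM2 has no further overlaps.
RM4 starts after RM3 ends, so RM3 has no further overlaps.
RM5 starts exactly when RM4 ends (back-to-back, no overlap), so RM4 has no further overlaps.
RM6 starts after RM5 ends, so RM5 has no further overlaps.
RM7 starts after RM6 ends, so RM6 has no further overlaps.
RM8 starts after RM7 ends.
Every pair is clear; the schedule has no overlaps.

Yes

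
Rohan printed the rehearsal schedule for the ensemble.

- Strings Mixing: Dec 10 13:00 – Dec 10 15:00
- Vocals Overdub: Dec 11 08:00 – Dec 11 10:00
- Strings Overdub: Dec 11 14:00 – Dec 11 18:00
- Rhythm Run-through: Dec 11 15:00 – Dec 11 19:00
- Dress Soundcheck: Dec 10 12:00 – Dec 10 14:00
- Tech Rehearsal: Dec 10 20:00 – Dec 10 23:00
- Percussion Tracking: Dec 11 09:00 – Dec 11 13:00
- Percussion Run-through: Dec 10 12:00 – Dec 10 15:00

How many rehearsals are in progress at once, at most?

3

Sweep the timeline, counting +1 at each start and −1 at each end (ends before starts at a tie):
Dec 10 12:00 start Dress Soundcheck → 1
Dec 10 12:00 start Percussion Run-through → 2
Dec 10 13:00 start Strings Mixing → 3
Dec 10 14:00 end Dress Soundcheck → 2
Dec 10 15:00 end Percussion Run-through → 1
Dec 10 15:00 end Strings Mixing → 0
Dec 10 20:00 start Tech Rehearsal → 1
Dec 10 23:00 end Tech Rehearsal → 0
Dec 11 08:00 start Vocals Overdub → 1
Dec 11 09:00 start Percussion Tracking → 2
Dec 11 10:00 end Vocals Overdub → 1
Dec 11 13:00 end Percussion Tracking → 0
Dec 11 14:00 start Strings Overdub → 1
Dec 11 15:00 start Rhythm Run-through → 2
Dec 11 18:00 end Strings Overdub → 1
Dec 11 19:00 end Rhythm Run-through → 0
Peak is 3, at Dec 10 13:00 (Dress Soundcheck, Percussion Run-through, Strings Mixing).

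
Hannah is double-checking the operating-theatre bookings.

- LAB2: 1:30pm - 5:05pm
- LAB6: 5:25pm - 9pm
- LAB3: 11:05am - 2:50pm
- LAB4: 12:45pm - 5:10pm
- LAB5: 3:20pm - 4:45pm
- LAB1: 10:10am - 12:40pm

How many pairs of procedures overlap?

6

Sorted by start: LAB1, LAB3, LAB4, LAB2, LAB5, LAB6.
LAB3 starts before LAB1 ends → LAB1 and LAB3 overlap.
LAB4 starts after LAB1 ends, so LAB1 has no further overlaps.
LAB4 starts before LAB3 ends → LAB3 and LAB4 overlap.
LAB2 starts before LAB3 ends → LAB3 and LAB2 overlap.
LAB5 starts after LAB3 ends, so LAB3 has no further overlaps.
LAB2 starts before LAB4 ends → LAB4 and LAB2 overlap.
LAB5 starts before LAB4 ends → LAB4 and LAB5 overlap.
LAB6 starts after LAB4 ends.
LAB5 starts before LAB2 ends → LAB2 and LAB5 overlap.
LAB6 starts after LAB2 ends.
LAB6 starts after LAB5 ends.
Overlapping pairs: LAB1 & LAB3, LAB2 & LAB3, LAB2 & LAB4, LAB2 & LAB5, LAB3 & LAB4, LAB4 & LAB5 — 6 in total.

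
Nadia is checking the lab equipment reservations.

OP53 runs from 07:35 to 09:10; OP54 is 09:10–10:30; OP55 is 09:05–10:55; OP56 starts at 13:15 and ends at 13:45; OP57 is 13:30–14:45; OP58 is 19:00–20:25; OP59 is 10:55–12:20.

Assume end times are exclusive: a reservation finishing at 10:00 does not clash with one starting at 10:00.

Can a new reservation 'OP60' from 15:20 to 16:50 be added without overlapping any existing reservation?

Yes — the slot is free

OP53: ends 09:10 at or before OP60 starts 15:20 → clear.
OP55: ends 10:55 at or before OP60 starts 15:20 → clear.
OP54: ends 10:30 at or before OP60 starts 15:20 → clear.
OP59: ends 12:20 at or before OP60 starts 15:20 → clear.
OP56: ends 13:45 at or before OP60 starts 15:20 → clear.
OP57: ends 14:45 at or before OP60 starts 15:20 → clear.
OP58: starts 19:00 at or after OP60 ends 16:50 → clear.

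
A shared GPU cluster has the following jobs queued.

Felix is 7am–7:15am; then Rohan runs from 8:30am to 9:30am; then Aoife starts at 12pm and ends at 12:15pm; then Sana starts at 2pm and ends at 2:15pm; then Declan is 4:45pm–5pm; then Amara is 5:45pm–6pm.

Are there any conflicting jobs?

Sorted by start: Felix, Rohan, Aoife, Sana, Declan, Amara.
Rohan starts after Felix ends; Felix is clear from here.
Aoife starts after Rohan ends; Rohan is clear from here.
Sana starts after Aoife ends; Aoife is clear from here.
Declan starts after Sana ends; Sana is clear from here.
Amara starts after Declan ends.
Every pair is clear; the schedule has no overlaps.

No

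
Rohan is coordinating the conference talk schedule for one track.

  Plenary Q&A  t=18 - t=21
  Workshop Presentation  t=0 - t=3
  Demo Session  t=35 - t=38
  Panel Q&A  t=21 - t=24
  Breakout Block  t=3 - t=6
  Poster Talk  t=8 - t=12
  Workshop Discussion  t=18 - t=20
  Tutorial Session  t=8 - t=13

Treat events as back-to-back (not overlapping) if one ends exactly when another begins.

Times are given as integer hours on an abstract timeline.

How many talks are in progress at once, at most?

Sort all start/end points and keep a running count:
t=0 start Workshop Presentation → 1
t=3 end Workshop Presentation → 0
t=3 start Breakout Block → 1
t=6 end Breakout Block → 0
t=8 start Poster Talk → 1
t=8 start Tutorial Session → 2
t=12 end Poster Talk → 1
t=13 end Tutorial Session → 0
t=18 start Plenary Q&A → 1
t=18 start Workshop Discussion → 2
t=20 end Workshop Discussion → 1
t=21 end Plenary Q&A → 0
t=21 start Panel Q&A → 1
t=24 end Panel Q&A → 0
t=35 start Demo Session → 1
t=38 end Demo Session → 0
Peak is 2, at t=8 (Poster Talk, Tutorial Session).

2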